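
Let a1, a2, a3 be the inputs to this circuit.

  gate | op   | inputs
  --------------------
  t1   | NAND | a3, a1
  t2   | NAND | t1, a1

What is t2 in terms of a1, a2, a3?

(a3 NAND a1) NAND a1

t1 = a3 NAND a1
t2 = t1 NAND a1 = (a3 NAND a1) NAND a1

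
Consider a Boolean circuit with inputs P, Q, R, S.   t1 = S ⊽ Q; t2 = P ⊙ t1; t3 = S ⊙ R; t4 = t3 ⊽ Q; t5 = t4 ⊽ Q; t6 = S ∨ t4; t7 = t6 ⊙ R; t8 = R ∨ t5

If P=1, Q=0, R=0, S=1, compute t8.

0

t3 = 1 ⊙ 0 = 0
t4 = 0 ⊽ 0 = 1
t5 = 1 ⊽ 0 = 0
t8 = 0 ∨ 0 = 0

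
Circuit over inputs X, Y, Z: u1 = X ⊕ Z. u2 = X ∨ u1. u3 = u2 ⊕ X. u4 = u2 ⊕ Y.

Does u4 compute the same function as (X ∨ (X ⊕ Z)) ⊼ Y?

u1 = X ⊕ Z
u2 = X ∨ u1 = X ∨ (X ⊕ Z)
u4 = u2 ⊕ Y = (X ∨ (X ⊕ Z)) ⊕ Y
At X=0, Y=0, Z=0: circuit gives 0, formula gives 1.

No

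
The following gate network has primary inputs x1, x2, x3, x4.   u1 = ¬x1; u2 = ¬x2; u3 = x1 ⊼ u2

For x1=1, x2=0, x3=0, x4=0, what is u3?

u2 = ¬0 = 1
u3 = 1 ⊼ 1 = 0

0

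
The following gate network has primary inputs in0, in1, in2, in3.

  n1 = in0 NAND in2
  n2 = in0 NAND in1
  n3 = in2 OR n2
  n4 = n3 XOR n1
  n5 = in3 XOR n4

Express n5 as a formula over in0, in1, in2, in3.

n1 = in0 NAND in2
n2 = in0 NAND in1
n3 = in2 OR n2 = in2 OR (in0 NAND in1)
n4 = n3 XOR n1 = (in2 OR (in0 NAND in1)) XOR (in0 NAND in2)
n5 = in3 XOR n4 = in3 XOR ((in2 OR (in0 NAND in1)) XOR (in0 NAND in2))

in3 XOR ((in2 OR (in0 NAND in1)) XOR (in0 NAND in2))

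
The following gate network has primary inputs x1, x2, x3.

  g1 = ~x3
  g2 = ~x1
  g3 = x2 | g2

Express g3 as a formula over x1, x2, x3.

g2 = ~x1
g3 = x2 | g2 = x2 | ~x1

x2 | ~x1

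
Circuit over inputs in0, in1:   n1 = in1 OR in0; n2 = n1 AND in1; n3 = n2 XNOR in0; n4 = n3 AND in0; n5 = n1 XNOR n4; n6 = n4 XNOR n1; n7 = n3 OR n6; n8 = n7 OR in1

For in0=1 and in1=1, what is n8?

1

n1 = 1 OR 1 = 1
n2 = 1 AND 1 = 1
n3 = 1 XNOR 1 = 1
n4 = 1 AND 1 = 1
n6 = 1 XNOR 1 = 1
n7 = 1 OR 1 = 1
n8 = 1 OR 1 = 1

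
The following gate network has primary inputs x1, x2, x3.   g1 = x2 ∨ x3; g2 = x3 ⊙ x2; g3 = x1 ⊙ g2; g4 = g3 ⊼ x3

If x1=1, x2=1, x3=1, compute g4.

g2 = 1 ⊙ 1 = 1
g3 = 1 ⊙ 1 = 1
g4 = 1 ⊼ 1 = 0

0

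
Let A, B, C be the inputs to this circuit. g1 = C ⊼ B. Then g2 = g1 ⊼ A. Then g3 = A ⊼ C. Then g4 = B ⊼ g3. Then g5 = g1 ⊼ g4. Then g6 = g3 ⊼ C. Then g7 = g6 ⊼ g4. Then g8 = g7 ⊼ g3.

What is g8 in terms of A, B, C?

(((A ⊼ C) ⊼ C) ⊼ (B ⊼ (A ⊼ C))) ⊼ (A ⊼ C)

g3 = A ⊼ C
g4 = B ⊼ g3 = B ⊼ (A ⊼ C)
g6 = g3 ⊼ C = (A ⊼ C) ⊼ C
g7 = g6 ⊼ g4 = ((A ⊼ C) ⊼ C) ⊼ (B ⊼ (A ⊼ C))
g8 = g7 ⊼ g3 = (((A ⊼ C) ⊼ C) ⊼ (B ⊼ (A ⊼ C))) ⊼ (A ⊼ C)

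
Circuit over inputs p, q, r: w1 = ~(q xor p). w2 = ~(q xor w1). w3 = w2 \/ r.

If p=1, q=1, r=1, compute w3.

w1 = ~(1 xor 1) = 1
w2 = ~(1 xor 1) = 1
w3 = 1 \/ 1 = 1

1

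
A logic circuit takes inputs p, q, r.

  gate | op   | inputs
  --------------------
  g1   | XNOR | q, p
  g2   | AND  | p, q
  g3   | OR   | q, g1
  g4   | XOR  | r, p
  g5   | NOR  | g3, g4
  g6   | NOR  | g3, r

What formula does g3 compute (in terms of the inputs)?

g1 = q XNOR p
g3 = q OR g1 = q OR (q XNOR p)

q OR (q XNOR p)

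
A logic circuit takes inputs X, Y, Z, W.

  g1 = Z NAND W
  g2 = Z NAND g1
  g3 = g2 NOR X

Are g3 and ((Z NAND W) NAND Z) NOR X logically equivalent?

g1 = Z NAND W
g2 = Z NAND g1 = Z NAND (Z NAND W)
g3 = g2 NOR X = (Z NAND (Z NAND W)) NOR X
At X=0, Y=0, Z=0, W=0: circuit gives 0, formula gives 0.
At X=0, Y=0, Z=1, W=0: circuit gives 1, formula gives 1.
Agrees on all 16 inputs.

Yes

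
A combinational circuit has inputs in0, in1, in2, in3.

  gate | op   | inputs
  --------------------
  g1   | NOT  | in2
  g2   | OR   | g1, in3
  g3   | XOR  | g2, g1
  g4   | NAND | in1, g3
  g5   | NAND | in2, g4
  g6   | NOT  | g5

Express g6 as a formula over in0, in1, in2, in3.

g1 = NOT in2
g2 = g1 OR in3 = NOT in2 OR in3
g3 = g2 XOR g1 = (NOT in2 OR in3) XOR NOT in2
g4 = in1 NAND g3 = in1 NAND ((NOT in2 OR in3) XOR NOT in2)
g5 = in2 NAND g4 = in2 NAND (in1 NAND ((NOT in2 OR in3) XOR NOT in2))
g6 = NOT g5 = NOT (in2 NAND (in1 NAND ((NOT in2 OR in3) XOR NOT in2)))

NOT (in2 NAND (in1 NAND ((NOT in2 OR in3) XOR NOT in2)))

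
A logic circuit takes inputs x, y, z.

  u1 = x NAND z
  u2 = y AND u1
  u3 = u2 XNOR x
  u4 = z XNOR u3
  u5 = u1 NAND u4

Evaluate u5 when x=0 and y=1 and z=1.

1

u1 = 0 NAND 1 = 1
u2 = 1 AND 1 = 1
u3 = 1 XNOR 0 = 0
u4 = 1 XNOR 0 = 0
u5 = 1 NAND 0 = 1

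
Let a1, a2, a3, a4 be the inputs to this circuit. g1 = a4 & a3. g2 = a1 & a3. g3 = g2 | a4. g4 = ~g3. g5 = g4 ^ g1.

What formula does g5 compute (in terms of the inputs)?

~((a1 & a3) | a4) ^ (a4 & a3)

g1 = a4 & a3
g2 = a1 & a3
g3 = g2 | a4 = (a1 & a3) | a4
g4 = ~g3 = ~((a1 & a3) | a4)
g5 = g4 ^ g1 = ~((a1 & a3) | a4) ^ (a4 & a3)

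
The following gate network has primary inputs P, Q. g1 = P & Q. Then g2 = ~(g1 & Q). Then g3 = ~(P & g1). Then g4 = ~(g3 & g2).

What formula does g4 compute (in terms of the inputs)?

g1 = P & Q
g2 = ~(g1 & Q) = ~((P & Q) & Q)
g3 = ~(P & g1) = ~(P & (P & Q))
g4 = ~(g3 & g2) = ~((~(P & (P & Q))) & (~((P & Q) & Q)))

~((~(P & (P & Q))) & (~((P & Q) & Q)))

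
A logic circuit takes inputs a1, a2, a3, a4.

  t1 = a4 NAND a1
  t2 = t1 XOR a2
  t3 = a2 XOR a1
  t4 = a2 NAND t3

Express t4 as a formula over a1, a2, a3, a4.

a2 NAND (a2 XOR a1)

t3 = a2 XOR a1
t4 = a2 NAND t3 = a2 NAND (a2 XOR a1)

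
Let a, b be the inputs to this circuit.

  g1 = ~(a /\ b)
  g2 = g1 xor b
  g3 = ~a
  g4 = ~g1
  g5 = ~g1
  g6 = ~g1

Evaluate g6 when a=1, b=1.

1

g1 = ~(1 /\ 1) = 0
g6 = ~0 = 1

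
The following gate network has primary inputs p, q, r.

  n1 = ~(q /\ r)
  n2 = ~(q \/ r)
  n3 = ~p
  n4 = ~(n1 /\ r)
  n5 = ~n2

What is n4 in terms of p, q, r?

n1 = ~(q /\ r)
n4 = ~(n1 /\ r) = ~((~(q /\ r)) /\ r)

~((~(q /\ r)) /\ r)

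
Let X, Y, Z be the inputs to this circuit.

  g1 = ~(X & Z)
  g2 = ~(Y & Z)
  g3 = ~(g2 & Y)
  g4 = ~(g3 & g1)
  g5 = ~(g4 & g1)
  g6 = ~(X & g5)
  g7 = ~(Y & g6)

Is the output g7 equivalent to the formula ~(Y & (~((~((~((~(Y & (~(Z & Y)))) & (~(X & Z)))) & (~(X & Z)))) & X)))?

Yes

g1 = ~(X & Z)
g2 = ~(Y & Z)
g3 = ~(g2 & Y) = ~((~(Y & Z)) & Y)
g4 = ~(g3 & g1) = ~((~((~(Y & Z)) & Y)) & (~(X & Z)))
g5 = ~(g4 & g1) = ~((~((~((~(Y & Z)) & Y)) & (~(X & Z)))) & (~(X & Z)))
g6 = ~(X & g5) = ~(X & (~((~((~((~(Y & Z)) & Y)) & (~(X & Z)))) & (~(X & Z)))))
g7 = ~(Y & g6) = ~(Y & (~(X & (~((~((~((~(Y & Z)) & Y)) & (~(X & Z)))) & (~(X & Z)))))))
At X=0, Y=1, Z=0: circuit gives 0, formula gives 0.
At X=0, Y=0, Z=0: circuit gives 1, formula gives 1.
Agrees on all 8 inputs.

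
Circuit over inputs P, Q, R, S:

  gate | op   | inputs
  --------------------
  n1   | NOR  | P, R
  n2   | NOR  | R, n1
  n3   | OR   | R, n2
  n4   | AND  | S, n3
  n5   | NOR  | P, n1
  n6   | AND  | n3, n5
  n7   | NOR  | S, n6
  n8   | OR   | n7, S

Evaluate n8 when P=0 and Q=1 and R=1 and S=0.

0

n1 = 0 NOR 1 = 0
n2 = 1 NOR 0 = 0
n3 = 1 OR 0 = 1
n5 = 0 NOR 0 = 1
n6 = 1 AND 1 = 1
n7 = 0 NOR 1 = 0
n8 = 0 OR 0 = 0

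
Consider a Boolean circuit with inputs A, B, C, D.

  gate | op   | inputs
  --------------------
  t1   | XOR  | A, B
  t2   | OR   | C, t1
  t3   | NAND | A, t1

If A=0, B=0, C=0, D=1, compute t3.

1

t1 = 0 XOR 0 = 0
t3 = 0 NAND 0 = 1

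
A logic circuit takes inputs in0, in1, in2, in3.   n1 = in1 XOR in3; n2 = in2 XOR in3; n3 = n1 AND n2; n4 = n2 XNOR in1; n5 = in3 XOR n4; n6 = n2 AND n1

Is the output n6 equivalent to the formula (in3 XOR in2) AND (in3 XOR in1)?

Yes

n1 = in1 XOR in3
n2 = in2 XOR in3
n6 = n2 AND n1 = (in2 XOR in3) AND (in1 XOR in3)
At in0=0, in1=0, in2=0, in3=0: circuit gives 0, formula gives 0.
At in0=0, in1=0, in2=0, in3=1: circuit gives 1, formula gives 1.
Agrees on all 16 inputs.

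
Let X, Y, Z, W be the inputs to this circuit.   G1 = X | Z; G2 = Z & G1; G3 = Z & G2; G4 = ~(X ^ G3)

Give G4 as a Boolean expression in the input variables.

~(X ^ (Z & (Z & (X | Z))))

G1 = X | Z
G2 = Z & G1 = Z & (X | Z)
G3 = Z & G2 = Z & (Z & (X | Z))
G4 = ~(X ^ G3) = ~(X ^ (Z & (Z & (X | Z))))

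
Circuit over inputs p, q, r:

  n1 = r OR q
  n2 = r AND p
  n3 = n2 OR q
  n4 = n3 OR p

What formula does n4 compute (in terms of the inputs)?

n2 = r AND p
n3 = n2 OR q = (r AND p) OR q
n4 = n3 OR p = ((r AND p) OR q) OR p

((r AND p) OR q) OR p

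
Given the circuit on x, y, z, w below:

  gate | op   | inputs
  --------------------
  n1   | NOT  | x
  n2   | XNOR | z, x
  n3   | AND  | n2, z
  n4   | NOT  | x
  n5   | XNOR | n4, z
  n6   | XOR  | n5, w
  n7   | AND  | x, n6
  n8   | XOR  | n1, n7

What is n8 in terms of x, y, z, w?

NOT x XOR (x AND ((NOT x XNOR z) XOR w))

n1 = NOT x
n4 = NOT x
n5 = n4 XNOR z = NOT x XNOR z
n6 = n5 XOR w = (NOT x XNOR z) XOR w
n7 = x AND n6 = x AND ((NOT x XNOR z) XOR w)
n8 = n1 XOR n7 = NOT x XOR (x AND ((NOT x XNOR z) XOR w))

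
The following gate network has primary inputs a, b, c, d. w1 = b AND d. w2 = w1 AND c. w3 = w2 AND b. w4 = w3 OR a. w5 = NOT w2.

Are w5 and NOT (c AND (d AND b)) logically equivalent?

w1 = b AND d
w2 = w1 AND c = (b AND d) AND c
w5 = NOT w2 = NOT ((b AND d) AND c)
At a=0, b=1, c=1, d=1: circuit gives 0, formula gives 0.
At a=0, b=0, c=0, d=0: circuit gives 1, formula gives 1.
Agrees on all 16 inputs.

Yes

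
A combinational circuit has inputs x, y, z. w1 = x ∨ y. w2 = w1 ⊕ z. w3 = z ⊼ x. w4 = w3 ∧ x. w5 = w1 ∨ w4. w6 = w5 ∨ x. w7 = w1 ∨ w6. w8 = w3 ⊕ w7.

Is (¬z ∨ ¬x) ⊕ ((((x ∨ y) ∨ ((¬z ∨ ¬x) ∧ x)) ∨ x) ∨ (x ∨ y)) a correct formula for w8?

w1 = x ∨ y
w3 = z ⊼ x
w4 = w3 ∧ x = (z ⊼ x) ∧ x
w5 = w1 ∨ w4 = (x ∨ y) ∨ ((z ⊼ x) ∧ x)
w6 = w5 ∨ x = ((x ∨ y) ∨ ((z ⊼ x) ∧ x)) ∨ x
w7 = w1 ∨ w6 = (x ∨ y) ∨ (((x ∨ y) ∨ ((z ⊼ x) ∧ x)) ∨ x)
w8 = w3 ⊕ w7 = (z ⊼ x) ⊕ ((x ∨ y) ∨ (((x ∨ y) ∨ ((z ⊼ x) ∧ x)) ∨ x))
At x=0, y=1, z=0: circuit gives 0, formula gives 0.
At x=0, y=0, z=0: circuit gives 1, formula gives 1.
Agrees on all 8 inputs.

Yes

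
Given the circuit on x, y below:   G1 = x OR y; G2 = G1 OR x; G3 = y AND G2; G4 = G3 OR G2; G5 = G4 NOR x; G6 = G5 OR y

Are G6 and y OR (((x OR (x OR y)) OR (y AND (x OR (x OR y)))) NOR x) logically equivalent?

G1 = x OR y
G2 = G1 OR x = (x OR y) OR x
G3 = y AND G2 = y AND ((x OR y) OR x)
G4 = G3 OR G2 = (y AND ((x OR y) OR x)) OR ((x OR y) OR x)
G5 = G4 NOR x = ((y AND ((x OR y) OR x)) OR ((x OR y) OR x)) NOR x
G6 = G5 OR y = (((y AND ((x OR y) OR x)) OR ((x OR y) OR x)) NOR x) OR y
At x=1, y=0: circuit gives 0, formula gives 0.
At x=0, y=0: circuit gives 1, formula gives 1.
Agrees on all 4 inputs.

Yes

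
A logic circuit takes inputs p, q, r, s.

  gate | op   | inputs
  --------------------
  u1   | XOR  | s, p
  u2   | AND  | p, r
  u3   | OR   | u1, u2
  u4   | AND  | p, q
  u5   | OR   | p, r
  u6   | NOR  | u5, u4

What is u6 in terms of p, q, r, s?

u4 = p AND q
u5 = p OR r
u6 = u5 NOR u4 = (p OR r) NOR (p AND q)

(p OR r) NOR (p AND q)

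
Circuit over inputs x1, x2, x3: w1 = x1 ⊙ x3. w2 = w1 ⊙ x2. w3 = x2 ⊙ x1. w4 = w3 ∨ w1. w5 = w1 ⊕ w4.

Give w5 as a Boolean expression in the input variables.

w1 = x1 ⊙ x3
w3 = x2 ⊙ x1
w4 = w3 ∨ w1 = (x2 ⊙ x1) ∨ (x1 ⊙ x3)
w5 = w1 ⊕ w4 = (x1 ⊙ x3) ⊕ ((x2 ⊙ x1) ∨ (x1 ⊙ x3))

(x1 ⊙ x3) ⊕ ((x2 ⊙ x1) ∨ (x1 ⊙ x3))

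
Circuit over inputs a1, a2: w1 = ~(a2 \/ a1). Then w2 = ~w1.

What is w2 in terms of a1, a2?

~(~(a2 \/ a1))

w1 = ~(a2 \/ a1)
w2 = ~w1 = ~(~(a2 \/ a1))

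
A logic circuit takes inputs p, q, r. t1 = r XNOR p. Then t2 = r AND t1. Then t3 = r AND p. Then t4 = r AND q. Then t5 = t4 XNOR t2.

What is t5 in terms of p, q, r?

t1 = r XNOR p
t2 = r AND t1 = r AND (r XNOR p)
t4 = r AND q
t5 = t4 XNOR t2 = (r AND q) XNOR (r AND (r XNOR p))

(r AND q) XNOR (r AND (r XNOR p))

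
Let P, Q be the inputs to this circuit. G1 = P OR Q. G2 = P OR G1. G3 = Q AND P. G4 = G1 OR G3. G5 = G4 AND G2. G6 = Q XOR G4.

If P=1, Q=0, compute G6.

1

G1 = 1 OR 0 = 1
G3 = 0 AND 1 = 0
G4 = 1 OR 0 = 1
G6 = 0 XOR 1 = 1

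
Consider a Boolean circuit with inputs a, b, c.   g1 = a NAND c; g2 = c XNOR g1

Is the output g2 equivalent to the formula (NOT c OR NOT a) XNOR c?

g1 = a NAND c
g2 = c XNOR g1 = c XNOR (a NAND c)
At a=0, b=0, c=0: circuit gives 0, formula gives 0.
At a=0, b=0, c=1: circuit gives 1, formula gives 1.
Agrees on all 8 inputs.

Yes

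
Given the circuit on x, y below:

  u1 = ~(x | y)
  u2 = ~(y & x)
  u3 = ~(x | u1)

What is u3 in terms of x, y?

~(x | (~(x | y)))

u1 = ~(x | y)
u3 = ~(x | u1) = ~(x | (~(x | y)))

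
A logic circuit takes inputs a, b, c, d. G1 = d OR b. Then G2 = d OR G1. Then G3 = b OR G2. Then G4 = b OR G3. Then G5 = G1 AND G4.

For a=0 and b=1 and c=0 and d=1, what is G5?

1

G1 = 1 OR 1 = 1
G2 = 1 OR 1 = 1
G3 = 1 OR 1 = 1
G4 = 1 OR 1 = 1
G5 = 1 AND 1 = 1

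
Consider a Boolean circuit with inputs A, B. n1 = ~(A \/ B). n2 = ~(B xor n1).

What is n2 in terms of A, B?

~(B xor (~(A \/ B)))

n1 = ~(A \/ B)
n2 = ~(B xor n1) = ~(B xor (~(A \/ B)))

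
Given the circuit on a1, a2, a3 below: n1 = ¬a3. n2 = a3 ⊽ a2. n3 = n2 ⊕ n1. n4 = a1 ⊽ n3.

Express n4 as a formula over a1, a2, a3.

n1 = ¬a3
n2 = a3 ⊽ a2
n3 = n2 ⊕ n1 = (a3 ⊽ a2) ⊕ ¬a3
n4 = a1 ⊽ n3 = a1 ⊽ ((a3 ⊽ a2) ⊕ ¬a3)

a1 ⊽ ((a3 ⊽ a2) ⊕ ¬a3)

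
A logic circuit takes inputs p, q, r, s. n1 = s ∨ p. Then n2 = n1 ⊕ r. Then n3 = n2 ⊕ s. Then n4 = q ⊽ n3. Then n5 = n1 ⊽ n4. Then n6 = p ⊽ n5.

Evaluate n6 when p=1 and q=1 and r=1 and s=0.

n1 = 0 ∨ 1 = 1
n2 = 1 ⊕ 1 = 0
n3 = 0 ⊕ 0 = 0
n4 = 1 ⊽ 0 = 0
n5 = 1 ⊽ 0 = 0
n6 = 1 ⊽ 0 = 0

0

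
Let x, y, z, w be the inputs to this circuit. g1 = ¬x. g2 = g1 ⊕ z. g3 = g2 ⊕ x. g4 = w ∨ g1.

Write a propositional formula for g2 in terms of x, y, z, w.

g1 = ¬x
g2 = g1 ⊕ z = ¬x ⊕ z

¬x ⊕ z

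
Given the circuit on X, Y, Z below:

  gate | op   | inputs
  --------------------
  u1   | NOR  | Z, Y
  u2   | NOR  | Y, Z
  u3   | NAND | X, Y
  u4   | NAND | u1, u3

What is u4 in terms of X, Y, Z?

(Z NOR Y) NAND (X NAND Y)

u1 = Z NOR Y
u3 = X NAND Y
u4 = u1 NAND u3 = (Z NOR Y) NAND (X NAND Y)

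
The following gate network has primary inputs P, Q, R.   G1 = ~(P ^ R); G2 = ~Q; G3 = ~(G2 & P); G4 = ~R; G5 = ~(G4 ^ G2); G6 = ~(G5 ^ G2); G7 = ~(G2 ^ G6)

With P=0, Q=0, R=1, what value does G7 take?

0

G2 = ~0 = 1
G4 = ~1 = 0
G5 = ~(0 ^ 1) = 0
G6 = ~(0 ^ 1) = 0
G7 = ~(1 ^ 0) = 0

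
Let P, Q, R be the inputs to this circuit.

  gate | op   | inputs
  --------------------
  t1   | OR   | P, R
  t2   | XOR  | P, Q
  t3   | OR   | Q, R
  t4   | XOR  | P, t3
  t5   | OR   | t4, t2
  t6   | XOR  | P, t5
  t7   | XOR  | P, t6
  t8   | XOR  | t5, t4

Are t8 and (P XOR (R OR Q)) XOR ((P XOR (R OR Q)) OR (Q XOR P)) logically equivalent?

Yes

t2 = P XOR Q
t3 = Q OR R
t4 = P XOR t3 = P XOR (Q OR R)
t5 = t4 OR t2 = (P XOR (Q OR R)) OR (P XOR Q)
t8 = t5 XOR t4 = ((P XOR (Q OR R)) OR (P XOR Q)) XOR (P XOR (Q OR R))
At P=0, Q=0, R=0: circuit gives 0, formula gives 0.
At P=1, Q=0, R=1: circuit gives 1, formula gives 1.
Agrees on all 8 inputs.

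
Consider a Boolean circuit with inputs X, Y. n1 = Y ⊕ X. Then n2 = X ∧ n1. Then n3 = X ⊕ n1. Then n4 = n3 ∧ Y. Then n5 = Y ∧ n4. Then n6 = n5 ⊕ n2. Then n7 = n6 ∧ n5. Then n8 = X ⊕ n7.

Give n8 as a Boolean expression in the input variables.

X ⊕ (((Y ∧ ((X ⊕ (Y ⊕ X)) ∧ Y)) ⊕ (X ∧ (Y ⊕ X))) ∧ (Y ∧ ((X ⊕ (Y ⊕ X)) ∧ Y)))

n1 = Y ⊕ X
n2 = X ∧ n1 = X ∧ (Y ⊕ X)
n3 = X ⊕ n1 = X ⊕ (Y ⊕ X)
n4 = n3 ∧ Y = (X ⊕ (Y ⊕ X)) ∧ Y
n5 = Y ∧ n4 = Y ∧ ((X ⊕ (Y ⊕ X)) ∧ Y)
n6 = n5 ⊕ n2 = (Y ∧ ((X ⊕ (Y ⊕ X)) ∧ Y)) ⊕ (X ∧ (Y ⊕ X))
n7 = n6 ∧ n5 = ((Y ∧ ((X ⊕ (Y ⊕ X)) ∧ Y)) ⊕ (X ∧ (Y ⊕ X))) ∧ (Y ∧ ((X ⊕ (Y ⊕ X)) ∧ Y))
n8 = X ⊕ n7 = X ⊕ (((Y ∧ ((X ⊕ (Y ⊕ X)) ∧ Y)) ⊕ (X ∧ (Y ⊕ X))) ∧ (Y ∧ ((X ⊕ (Y ⊕ X)) ∧ Y)))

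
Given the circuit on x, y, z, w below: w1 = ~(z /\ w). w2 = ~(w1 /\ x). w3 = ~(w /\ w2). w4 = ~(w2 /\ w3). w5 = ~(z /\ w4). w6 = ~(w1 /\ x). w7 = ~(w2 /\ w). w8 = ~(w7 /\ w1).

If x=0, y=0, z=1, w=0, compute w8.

0

w1 = ~(1 /\ 0) = 1
w2 = ~(1 /\ 0) = 1
w7 = ~(1 /\ 0) = 1
w8 = ~(1 /\ 1) = 0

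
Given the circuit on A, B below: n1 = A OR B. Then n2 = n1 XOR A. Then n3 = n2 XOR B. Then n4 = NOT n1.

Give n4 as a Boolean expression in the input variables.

NOT (A OR B)

n1 = A OR B
n4 = NOT n1 = NOT (A OR B)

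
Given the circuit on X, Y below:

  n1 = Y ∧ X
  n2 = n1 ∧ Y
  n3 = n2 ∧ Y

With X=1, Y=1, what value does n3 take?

n1 = 1 ∧ 1 = 1
n2 = 1 ∧ 1 = 1
n3 = 1 ∧ 1 = 1

1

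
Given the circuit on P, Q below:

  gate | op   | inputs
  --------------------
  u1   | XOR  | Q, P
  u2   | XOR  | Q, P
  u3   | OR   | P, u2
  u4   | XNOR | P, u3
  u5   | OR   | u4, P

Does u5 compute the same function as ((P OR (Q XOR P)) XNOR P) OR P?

Yes

u2 = Q XOR P
u3 = P OR u2 = P OR (Q XOR P)
u4 = P XNOR u3 = P XNOR (P OR (Q XOR P))
u5 = u4 OR P = (P XNOR (P OR (Q XOR P))) OR P
At P=0, Q=1: circuit gives 0, formula gives 0.
At P=0, Q=0: circuit gives 1, formula gives 1.
Agrees on all 4 inputs.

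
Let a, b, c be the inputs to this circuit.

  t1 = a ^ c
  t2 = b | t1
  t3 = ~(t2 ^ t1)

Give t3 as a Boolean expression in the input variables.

t1 = a ^ c
t2 = b | t1 = b | (a ^ c)
t3 = ~(t2 ^ t1) = ~((b | (a ^ c)) ^ (a ^ c))

~((b | (a ^ c)) ^ (a ^ c))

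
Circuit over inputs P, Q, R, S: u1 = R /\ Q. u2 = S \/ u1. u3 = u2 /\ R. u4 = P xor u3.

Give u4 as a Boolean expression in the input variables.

u1 = R /\ Q
u2 = S \/ u1 = S \/ (R /\ Q)
u3 = u2 /\ R = (S \/ (R /\ Q)) /\ R
u4 = P xor u3 = P xor ((S \/ (R /\ Q)) /\ R)

P xor ((S \/ (R /\ Q)) /\ R)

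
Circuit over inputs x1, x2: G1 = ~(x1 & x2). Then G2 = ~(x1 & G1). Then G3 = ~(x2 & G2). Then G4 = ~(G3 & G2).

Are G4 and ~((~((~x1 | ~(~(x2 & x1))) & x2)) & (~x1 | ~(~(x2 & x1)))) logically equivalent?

Yes

G1 = ~(x1 & x2)
G2 = ~(x1 & G1) = ~(x1 & (~(x1 & x2)))
G3 = ~(x2 & G2) = ~(x2 & (~(x1 & (~(x1 & x2)))))
G4 = ~(G3 & G2) = ~((~(x2 & (~(x1 & (~(x1 & x2)))))) & (~(x1 & (~(x1 & x2)))))
At x1=0, x2=0: circuit gives 0, formula gives 0.
At x1=0, x2=1: circuit gives 1, formula gives 1.
Agrees on all 4 inputs.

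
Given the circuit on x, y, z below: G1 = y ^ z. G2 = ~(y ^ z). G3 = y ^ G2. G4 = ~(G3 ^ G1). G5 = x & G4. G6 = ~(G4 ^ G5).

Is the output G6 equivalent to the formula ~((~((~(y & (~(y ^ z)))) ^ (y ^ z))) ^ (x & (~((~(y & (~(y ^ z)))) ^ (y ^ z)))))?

G1 = y ^ z
G2 = ~(y ^ z)
G3 = y ^ G2 = y ^ (~(y ^ z))
G4 = ~(G3 ^ G1) = ~((y ^ (~(y ^ z))) ^ (y ^ z))
G5 = x & G4 = x & (~((y ^ (~(y ^ z))) ^ (y ^ z)))
G6 = ~(G4 ^ G5) = ~((~((y ^ (~(y ^ z))) ^ (y ^ z))) ^ (x & (~((y ^ (~(y ^ z))) ^ (y ^ z)))))
At x=0, y=0, z=1: circuit gives 1, formula gives 0.

No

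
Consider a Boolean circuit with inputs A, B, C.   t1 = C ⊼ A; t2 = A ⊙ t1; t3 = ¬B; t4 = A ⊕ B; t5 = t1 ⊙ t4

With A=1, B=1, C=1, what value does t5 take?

1

t1 = 1 ⊼ 1 = 0
t4 = 1 ⊕ 1 = 0
t5 = 0 ⊙ 0 = 1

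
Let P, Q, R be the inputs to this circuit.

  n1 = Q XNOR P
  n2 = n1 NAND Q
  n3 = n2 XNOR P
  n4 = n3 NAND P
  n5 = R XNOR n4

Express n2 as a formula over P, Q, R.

n1 = Q XNOR P
n2 = n1 NAND Q = (Q XNOR P) NAND Q

(Q XNOR P) NAND Q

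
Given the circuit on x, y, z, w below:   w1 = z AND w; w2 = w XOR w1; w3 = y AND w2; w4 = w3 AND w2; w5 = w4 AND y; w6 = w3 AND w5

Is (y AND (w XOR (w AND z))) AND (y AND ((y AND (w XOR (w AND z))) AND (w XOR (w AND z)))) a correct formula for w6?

w1 = z AND w
w2 = w XOR w1 = w XOR (z AND w)
w3 = y AND w2 = y AND (w XOR (z AND w))
w4 = w3 AND w2 = (y AND (w XOR (z AND w))) AND (w XOR (z AND w))
w5 = w4 AND y = ((y AND (w XOR (z AND w))) AND (w XOR (z AND w))) AND y
w6 = w3 AND w5 = (y AND (w XOR (z AND w))) AND (((y AND (w XOR (z AND w))) AND (w XOR (z AND w))) AND y)
At x=0, y=0, z=0, w=0: circuit gives 0, formula gives 0.
At x=0, y=1, z=0, w=1: circuit gives 1, formula gives 1.
Agrees on all 16 inputs.

Yes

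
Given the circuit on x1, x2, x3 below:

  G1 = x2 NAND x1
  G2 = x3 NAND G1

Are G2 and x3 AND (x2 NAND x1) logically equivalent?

No

G1 = x2 NAND x1
G2 = x3 NAND G1 = x3 NAND (x2 NAND x1)
At x1=0, x2=0, x3=0: circuit gives 1, formula gives 0.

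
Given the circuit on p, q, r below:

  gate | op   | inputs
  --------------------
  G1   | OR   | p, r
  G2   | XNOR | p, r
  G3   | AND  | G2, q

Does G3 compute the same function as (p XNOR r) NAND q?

No

G2 = p XNOR r
G3 = G2 AND q = (p XNOR r) AND q
At p=0, q=0, r=0: circuit gives 0, formula gives 1.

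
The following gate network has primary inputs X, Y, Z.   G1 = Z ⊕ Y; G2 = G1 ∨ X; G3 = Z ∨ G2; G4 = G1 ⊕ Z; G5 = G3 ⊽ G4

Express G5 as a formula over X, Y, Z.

(Z ∨ ((Z ⊕ Y) ∨ X)) ⊽ ((Z ⊕ Y) ⊕ Z)

G1 = Z ⊕ Y
G2 = G1 ∨ X = (Z ⊕ Y) ∨ X
G3 = Z ∨ G2 = Z ∨ ((Z ⊕ Y) ∨ X)
G4 = G1 ⊕ Z = (Z ⊕ Y) ⊕ Z
G5 = G3 ⊽ G4 = (Z ∨ ((Z ⊕ Y) ∨ X)) ⊽ ((Z ⊕ Y) ⊕ Z)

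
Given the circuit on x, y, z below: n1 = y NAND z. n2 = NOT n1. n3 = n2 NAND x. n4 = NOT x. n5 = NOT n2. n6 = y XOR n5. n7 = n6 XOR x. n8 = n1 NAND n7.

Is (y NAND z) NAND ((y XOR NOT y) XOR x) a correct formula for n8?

n1 = y NAND z
n2 = NOT n1 = NOT (y NAND z)
n5 = NOT n2 = NOT NOT (y NAND z)
n6 = y XOR n5 = y XOR NOT NOT (y NAND z)
n7 = n6 XOR x = (y XOR NOT NOT (y NAND z)) XOR x
n8 = n1 NAND n7 = (y NAND z) NAND ((y XOR NOT NOT (y NAND z)) XOR x)
At x=0, y=1, z=0: circuit gives 1, formula gives 0.

No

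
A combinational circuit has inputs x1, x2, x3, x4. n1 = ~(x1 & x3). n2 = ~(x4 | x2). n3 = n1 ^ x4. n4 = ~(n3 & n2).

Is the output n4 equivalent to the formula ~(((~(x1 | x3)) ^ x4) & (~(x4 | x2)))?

n1 = ~(x1 & x3)
n2 = ~(x4 | x2)
n3 = n1 ^ x4 = (~(x1 & x3)) ^ x4
n4 = ~(n3 & n2) = ~(((~(x1 & x3)) ^ x4) & (~(x4 | x2)))
At x1=0, x2=0, x3=1, x4=0: circuit gives 0, formula gives 1.

No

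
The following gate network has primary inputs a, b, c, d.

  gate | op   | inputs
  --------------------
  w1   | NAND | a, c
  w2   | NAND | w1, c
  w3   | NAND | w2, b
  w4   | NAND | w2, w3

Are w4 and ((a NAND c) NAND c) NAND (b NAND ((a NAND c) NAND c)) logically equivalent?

w1 = a NAND c
w2 = w1 NAND c = (a NAND c) NAND c
w3 = w2 NAND b = ((a NAND c) NAND c) NAND b
w4 = w2 NAND w3 = ((a NAND c) NAND c) NAND (((a NAND c) NAND c) NAND b)
At a=0, b=0, c=0, d=0: circuit gives 0, formula gives 0.
At a=0, b=0, c=1, d=0: circuit gives 1, formula gives 1.
Agrees on all 16 inputs.

Yes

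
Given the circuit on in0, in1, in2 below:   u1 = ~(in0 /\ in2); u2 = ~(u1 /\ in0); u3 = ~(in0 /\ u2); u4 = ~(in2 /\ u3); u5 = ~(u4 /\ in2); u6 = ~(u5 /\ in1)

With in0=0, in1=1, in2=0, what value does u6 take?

u1 = ~(0 /\ 0) = 1
u2 = ~(1 /\ 0) = 1
u3 = ~(0 /\ 1) = 1
u4 = ~(0 /\ 1) = 1
u5 = ~(1 /\ 0) = 1
u6 = ~(1 /\ 1) = 0

0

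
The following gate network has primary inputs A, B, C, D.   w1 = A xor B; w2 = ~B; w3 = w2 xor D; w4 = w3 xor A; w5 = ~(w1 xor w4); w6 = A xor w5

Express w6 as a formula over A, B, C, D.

w1 = A xor B
w2 = ~B
w3 = w2 xor D = ~B xor D
w4 = w3 xor A = (~B xor D) xor A
w5 = ~(w1 xor w4) = ~((A xor B) xor ((~B xor D) xor A))
w6 = A xor w5 = A xor (~((A xor B) xor ((~B xor D) xor A)))

A xor (~((A xor B) xor ((~B xor D) xor A)))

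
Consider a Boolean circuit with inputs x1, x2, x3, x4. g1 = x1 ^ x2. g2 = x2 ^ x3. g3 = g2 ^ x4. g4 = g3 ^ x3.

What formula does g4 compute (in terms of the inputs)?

((x2 ^ x3) ^ x4) ^ x3

g2 = x2 ^ x3
g3 = g2 ^ x4 = (x2 ^ x3) ^ x4
g4 = g3 ^ x3 = ((x2 ^ x3) ^ x4) ^ x3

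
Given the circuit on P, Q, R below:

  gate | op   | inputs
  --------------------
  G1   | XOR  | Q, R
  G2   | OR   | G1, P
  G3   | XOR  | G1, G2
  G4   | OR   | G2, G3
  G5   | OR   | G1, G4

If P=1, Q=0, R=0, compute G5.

G1 = 0 XOR 0 = 0
G2 = 0 OR 1 = 1
G3 = 0 XOR 1 = 1
G4 = 1 OR 1 = 1
G5 = 0 OR 1 = 1

1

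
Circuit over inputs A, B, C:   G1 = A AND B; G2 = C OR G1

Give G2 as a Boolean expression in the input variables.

G1 = A AND B
G2 = C OR G1 = C OR (A AND B)

C OR (A AND B)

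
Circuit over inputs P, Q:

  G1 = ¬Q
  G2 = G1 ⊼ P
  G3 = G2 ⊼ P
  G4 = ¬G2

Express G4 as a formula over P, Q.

G1 = ¬Q
G2 = G1 ⊼ P = ¬Q ⊼ P
G4 = ¬G2 = ¬(¬Q ⊼ P)

¬(¬Q ⊼ P)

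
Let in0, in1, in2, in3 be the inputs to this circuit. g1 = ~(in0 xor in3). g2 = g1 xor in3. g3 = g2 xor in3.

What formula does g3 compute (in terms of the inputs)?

((~(in0 xor in3)) xor in3) xor in3

g1 = ~(in0 xor in3)
g2 = g1 xor in3 = (~(in0 xor in3)) xor in3
g3 = g2 xor in3 = ((~(in0 xor in3)) xor in3) xor in3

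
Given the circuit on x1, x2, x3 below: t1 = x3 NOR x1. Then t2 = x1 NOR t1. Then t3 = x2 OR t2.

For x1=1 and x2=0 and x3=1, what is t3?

t1 = 1 NOR 1 = 0
t2 = 1 NOR 0 = 0
t3 = 0 OR 0 = 0

0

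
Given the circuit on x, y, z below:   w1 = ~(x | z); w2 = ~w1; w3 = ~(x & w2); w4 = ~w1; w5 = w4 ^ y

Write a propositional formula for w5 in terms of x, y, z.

~(~(x | z)) ^ y

w1 = ~(x | z)
w4 = ~w1 = ~(~(x | z))
w5 = w4 ^ y = ~(~(x | z)) ^ y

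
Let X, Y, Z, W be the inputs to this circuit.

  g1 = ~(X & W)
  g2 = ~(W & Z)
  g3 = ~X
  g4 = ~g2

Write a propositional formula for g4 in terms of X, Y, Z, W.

~(~(W & Z))

g2 = ~(W & Z)
g4 = ~g2 = ~(~(W & Z))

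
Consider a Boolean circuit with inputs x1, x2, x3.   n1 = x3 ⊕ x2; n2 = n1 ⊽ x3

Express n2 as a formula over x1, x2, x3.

n1 = x3 ⊕ x2
n2 = n1 ⊽ x3 = (x3 ⊕ x2) ⊽ x3

(x3 ⊕ x2) ⊽ x3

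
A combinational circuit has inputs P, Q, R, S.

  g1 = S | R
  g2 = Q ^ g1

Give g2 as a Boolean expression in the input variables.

g1 = S | R
g2 = Q ^ g1 = Q ^ (S | R)

Q ^ (S | R)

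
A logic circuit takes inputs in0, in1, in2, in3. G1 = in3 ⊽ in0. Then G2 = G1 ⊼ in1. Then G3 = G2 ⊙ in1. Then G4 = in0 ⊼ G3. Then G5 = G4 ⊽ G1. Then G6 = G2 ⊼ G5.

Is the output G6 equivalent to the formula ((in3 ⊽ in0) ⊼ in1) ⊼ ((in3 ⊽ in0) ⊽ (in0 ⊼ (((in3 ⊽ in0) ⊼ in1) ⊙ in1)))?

Yes

G1 = in3 ⊽ in0
G2 = G1 ⊼ in1 = (in3 ⊽ in0) ⊼ in1
G3 = G2 ⊙ in1 = ((in3 ⊽ in0) ⊼ in1) ⊙ in1
G4 = in0 ⊼ G3 = in0 ⊼ (((in3 ⊽ in0) ⊼ in1) ⊙ in1)
G5 = G4 ⊽ G1 = (in0 ⊼ (((in3 ⊽ in0) ⊼ in1) ⊙ in1)) ⊽ (in3 ⊽ in0)
G6 = G2 ⊼ G5 = ((in3 ⊽ in0) ⊼ in1) ⊼ ((in0 ⊼ (((in3 ⊽ in0) ⊼ in1) ⊙ in1)) ⊽ (in3 ⊽ in0))
At in0=1, in1=1, in2=0, in3=0: circuit gives 0, formula gives 0.
At in0=0, in1=0, in2=0, in3=0: circuit gives 1, formula gives 1.
Agrees on all 16 inputs.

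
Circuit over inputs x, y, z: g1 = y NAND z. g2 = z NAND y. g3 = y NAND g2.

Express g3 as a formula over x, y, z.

y NAND (z NAND y)

g2 = z NAND y
g3 = y NAND g2 = y NAND (z NAND y)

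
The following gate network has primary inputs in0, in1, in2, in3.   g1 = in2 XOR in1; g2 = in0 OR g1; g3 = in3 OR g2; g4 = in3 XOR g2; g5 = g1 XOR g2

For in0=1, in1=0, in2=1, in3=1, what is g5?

0

g1 = 1 XOR 0 = 1
g2 = 1 OR 1 = 1
g5 = 1 XOR 1 = 0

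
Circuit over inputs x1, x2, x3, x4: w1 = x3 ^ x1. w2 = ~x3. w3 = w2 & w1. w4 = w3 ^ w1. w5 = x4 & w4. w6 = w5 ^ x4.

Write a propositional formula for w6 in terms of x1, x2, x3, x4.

(x4 & ((~x3 & (x3 ^ x1)) ^ (x3 ^ x1))) ^ x4

w1 = x3 ^ x1
w2 = ~x3
w3 = w2 & w1 = ~x3 & (x3 ^ x1)
w4 = w3 ^ w1 = (~x3 & (x3 ^ x1)) ^ (x3 ^ x1)
w5 = x4 & w4 = x4 & ((~x3 & (x3 ^ x1)) ^ (x3 ^ x1))
w6 = w5 ^ x4 = (x4 & ((~x3 & (x3 ^ x1)) ^ (x3 ^ x1))) ^ x4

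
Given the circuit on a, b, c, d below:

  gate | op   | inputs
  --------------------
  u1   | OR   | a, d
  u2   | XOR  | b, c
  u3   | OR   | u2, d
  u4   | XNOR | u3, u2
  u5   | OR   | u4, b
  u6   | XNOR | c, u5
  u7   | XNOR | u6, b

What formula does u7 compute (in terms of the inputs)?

u2 = b XOR c
u3 = u2 OR d = (b XOR c) OR d
u4 = u3 XNOR u2 = ((b XOR c) OR d) XNOR (b XOR c)
u5 = u4 OR b = (((b XOR c) OR d) XNOR (b XOR c)) OR b
u6 = c XNOR u5 = c XNOR ((((b XOR c) OR d) XNOR (b XOR c)) OR b)
u7 = u6 XNOR b = (c XNOR ((((b XOR c) OR d) XNOR (b XOR c)) OR b)) XNOR b

(c XNOR ((((b XOR c) OR d) XNOR (b XOR c)) OR b)) XNOR b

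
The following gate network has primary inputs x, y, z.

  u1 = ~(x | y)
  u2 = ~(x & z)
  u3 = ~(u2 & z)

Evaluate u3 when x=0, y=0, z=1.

u2 = ~(0 & 1) = 1
u3 = ~(1 & 1) = 0

0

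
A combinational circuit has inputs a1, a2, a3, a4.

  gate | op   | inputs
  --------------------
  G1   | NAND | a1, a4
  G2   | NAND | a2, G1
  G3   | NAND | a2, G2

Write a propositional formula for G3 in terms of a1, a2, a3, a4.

a2 NAND (a2 NAND (a1 NAND a4))

G1 = a1 NAND a4
G2 = a2 NAND G1 = a2 NAND (a1 NAND a4)
G3 = a2 NAND G2 = a2 NAND (a2 NAND (a1 NAND a4))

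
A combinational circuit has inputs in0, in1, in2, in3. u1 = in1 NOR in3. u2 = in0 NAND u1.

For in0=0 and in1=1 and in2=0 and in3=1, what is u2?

u1 = 1 NOR 1 = 0
u2 = 0 NAND 0 = 1

1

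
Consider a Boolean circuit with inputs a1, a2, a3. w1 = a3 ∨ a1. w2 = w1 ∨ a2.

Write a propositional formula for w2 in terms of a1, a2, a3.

w1 = a3 ∨ a1
w2 = w1 ∨ a2 = (a3 ∨ a1) ∨ a2

(a3 ∨ a1) ∨ a2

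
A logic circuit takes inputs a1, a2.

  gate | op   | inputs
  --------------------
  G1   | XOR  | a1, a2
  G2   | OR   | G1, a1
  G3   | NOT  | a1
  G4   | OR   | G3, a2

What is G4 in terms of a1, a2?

NOT a1 OR a2

G3 = NOT a1
G4 = G3 OR a2 = NOT a1 OR a2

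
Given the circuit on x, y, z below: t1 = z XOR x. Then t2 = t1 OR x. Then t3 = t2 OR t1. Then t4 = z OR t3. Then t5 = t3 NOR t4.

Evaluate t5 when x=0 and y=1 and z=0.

t1 = 0 XOR 0 = 0
t2 = 0 OR 0 = 0
t3 = 0 OR 0 = 0
t4 = 0 OR 0 = 0
t5 = 0 NOR 0 = 1

1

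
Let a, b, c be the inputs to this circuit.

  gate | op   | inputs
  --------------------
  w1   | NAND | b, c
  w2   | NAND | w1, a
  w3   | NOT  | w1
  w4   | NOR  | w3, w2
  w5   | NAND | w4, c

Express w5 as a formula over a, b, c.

w1 = b NAND c
w2 = w1 NAND a = (b NAND c) NAND a
w3 = NOT w1 = NOT (b NAND c)
w4 = w3 NOR w2 = NOT (b NAND c) NOR ((b NAND c) NAND a)
w5 = w4 NAND c = (NOT (b NAND c) NOR ((b NAND c) NAND a)) NAND c

(NOT (b NAND c) NOR ((b NAND c) NAND a)) NAND c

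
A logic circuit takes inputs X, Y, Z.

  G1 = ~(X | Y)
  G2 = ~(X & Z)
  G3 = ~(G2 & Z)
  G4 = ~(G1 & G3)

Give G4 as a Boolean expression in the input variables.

~((~(X | Y)) & (~((~(X & Z)) & Z)))

G1 = ~(X | Y)
G2 = ~(X & Z)
G3 = ~(G2 & Z) = ~((~(X & Z)) & Z)
G4 = ~(G1 & G3) = ~((~(X | Y)) & (~((~(X & Z)) & Z)))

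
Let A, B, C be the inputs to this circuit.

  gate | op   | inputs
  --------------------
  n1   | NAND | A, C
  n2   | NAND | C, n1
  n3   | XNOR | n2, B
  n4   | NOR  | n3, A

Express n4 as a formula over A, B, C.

((C NAND (A NAND C)) XNOR B) NOR A

n1 = A NAND C
n2 = C NAND n1 = C NAND (A NAND C)
n3 = n2 XNOR B = (C NAND (A NAND C)) XNOR B
n4 = n3 NOR A = ((C NAND (A NAND C)) XNOR B) NOR A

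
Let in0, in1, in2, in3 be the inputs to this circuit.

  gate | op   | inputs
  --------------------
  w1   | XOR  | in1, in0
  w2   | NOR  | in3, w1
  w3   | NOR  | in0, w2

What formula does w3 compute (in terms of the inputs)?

w1 = in1 XOR in0
w2 = in3 NOR w1 = in3 NOR (in1 XOR in0)
w3 = in0 NOR w2 = in0 NOR (in3 NOR (in1 XOR in0))

in0 NOR (in3 NOR (in1 XOR in0))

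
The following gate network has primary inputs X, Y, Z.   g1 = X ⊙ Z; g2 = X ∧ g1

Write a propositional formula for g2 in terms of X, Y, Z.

g1 = X ⊙ Z
g2 = X ∧ g1 = X ∧ (X ⊙ Z)

X ∧ (X ⊙ Z)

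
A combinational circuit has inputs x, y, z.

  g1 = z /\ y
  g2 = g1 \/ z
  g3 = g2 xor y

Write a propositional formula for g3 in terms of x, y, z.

((z /\ y) \/ z) xor y

g1 = z /\ y
g2 = g1 \/ z = (z /\ y) \/ z
g3 = g2 xor y = ((z /\ y) \/ z) xor y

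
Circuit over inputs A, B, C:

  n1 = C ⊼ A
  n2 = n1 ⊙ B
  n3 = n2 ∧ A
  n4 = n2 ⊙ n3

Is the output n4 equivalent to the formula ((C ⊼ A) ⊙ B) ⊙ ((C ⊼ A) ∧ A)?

n1 = C ⊼ A
n2 = n1 ⊙ B = (C ⊼ A) ⊙ B
n3 = n2 ∧ A = ((C ⊼ A) ⊙ B) ∧ A
n4 = n2 ⊙ n3 = ((C ⊼ A) ⊙ B) ⊙ (((C ⊼ A) ⊙ B) ∧ A)
At A=1, B=0, C=0: circuit gives 1, formula gives 0.

No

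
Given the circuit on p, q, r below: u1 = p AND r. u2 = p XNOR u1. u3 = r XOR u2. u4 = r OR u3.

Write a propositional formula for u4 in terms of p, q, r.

u1 = p AND r
u2 = p XNOR u1 = p XNOR (p AND r)
u3 = r XOR u2 = r XOR (p XNOR (p AND r))
u4 = r OR u3 = r OR (r XOR (p XNOR (p AND r)))

r OR (r XOR (p XNOR (p AND r)))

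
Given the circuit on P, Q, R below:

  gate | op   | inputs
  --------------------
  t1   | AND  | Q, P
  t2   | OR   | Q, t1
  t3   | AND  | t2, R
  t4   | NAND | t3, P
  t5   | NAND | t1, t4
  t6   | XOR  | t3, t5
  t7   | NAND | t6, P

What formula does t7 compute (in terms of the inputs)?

(((Q OR (Q AND P)) AND R) XOR ((Q AND P) NAND (((Q OR (Q AND P)) AND R) NAND P))) NAND P

t1 = Q AND P
t2 = Q OR t1 = Q OR (Q AND P)
t3 = t2 AND R = (Q OR (Q AND P)) AND R
t4 = t3 NAND P = ((Q OR (Q AND P)) AND R) NAND P
t5 = t1 NAND t4 = (Q AND P) NAND (((Q OR (Q AND P)) AND R) NAND P)
t6 = t3 XOR t5 = ((Q OR (Q AND P)) AND R) XOR ((Q AND P) NAND (((Q OR (Q AND P)) AND R) NAND P))
t7 = t6 NAND P = (((Q OR (Q AND P)) AND R) XOR ((Q AND P) NAND (((Q OR (Q AND P)) AND R) NAND P))) NAND P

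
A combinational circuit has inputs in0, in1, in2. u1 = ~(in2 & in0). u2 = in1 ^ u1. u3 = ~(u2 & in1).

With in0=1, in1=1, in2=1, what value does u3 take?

u1 = ~(1 & 1) = 0
u2 = 1 ^ 0 = 1
u3 = ~(1 & 1) = 0

0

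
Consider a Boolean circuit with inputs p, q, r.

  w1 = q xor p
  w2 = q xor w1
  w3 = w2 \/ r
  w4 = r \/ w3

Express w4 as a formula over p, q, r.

w1 = q xor p
w2 = q xor w1 = q xor (q xor p)
w3 = w2 \/ r = (q xor (q xor p)) \/ r
w4 = r \/ w3 = r \/ ((q xor (q xor p)) \/ r)

r \/ ((q xor (q xor p)) \/ r)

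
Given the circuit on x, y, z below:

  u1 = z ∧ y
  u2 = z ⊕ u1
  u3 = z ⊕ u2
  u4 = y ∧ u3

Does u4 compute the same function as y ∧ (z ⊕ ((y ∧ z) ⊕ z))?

u1 = z ∧ y
u2 = z ⊕ u1 = z ⊕ (z ∧ y)
u3 = z ⊕ u2 = z ⊕ (z ⊕ (z ∧ y))
u4 = y ∧ u3 = y ∧ (z ⊕ (z ⊕ (z ∧ y)))
At x=0, y=0, z=0: circuit gives 0, formula gives 0.
At x=0, y=1, z=1: circuit gives 1, formula gives 1.
Agrees on all 8 inputs.

Yes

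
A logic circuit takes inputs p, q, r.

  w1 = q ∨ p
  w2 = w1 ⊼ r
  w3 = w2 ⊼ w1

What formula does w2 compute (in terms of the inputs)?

(q ∨ p) ⊼ r

w1 = q ∨ p
w2 = w1 ⊼ r = (q ∨ p) ⊼ r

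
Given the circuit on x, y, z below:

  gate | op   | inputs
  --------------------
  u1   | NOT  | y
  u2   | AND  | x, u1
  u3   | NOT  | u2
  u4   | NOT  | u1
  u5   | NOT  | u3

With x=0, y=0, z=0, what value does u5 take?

0

u1 = NOT 0 = 1
u2 = 0 AND 1 = 0
u3 = NOT 0 = 1
u5 = NOT 1 = 0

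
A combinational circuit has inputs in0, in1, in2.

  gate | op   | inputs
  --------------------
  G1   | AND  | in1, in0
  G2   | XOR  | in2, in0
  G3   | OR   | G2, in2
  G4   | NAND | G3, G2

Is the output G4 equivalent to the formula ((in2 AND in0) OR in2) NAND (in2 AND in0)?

No

G2 = in2 XOR in0
G3 = G2 OR in2 = (in2 XOR in0) OR in2
G4 = G3 NAND G2 = ((in2 XOR in0) OR in2) NAND (in2 XOR in0)
At in0=0, in1=0, in2=1: circuit gives 0, formula gives 1.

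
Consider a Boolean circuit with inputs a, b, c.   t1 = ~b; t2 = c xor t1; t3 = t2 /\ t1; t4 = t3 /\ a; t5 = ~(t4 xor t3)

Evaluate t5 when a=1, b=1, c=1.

t1 = ~1 = 0
t2 = 1 xor 0 = 1
t3 = 1 /\ 0 = 0
t4 = 0 /\ 1 = 0
t5 = ~(0 xor 0) = 1

1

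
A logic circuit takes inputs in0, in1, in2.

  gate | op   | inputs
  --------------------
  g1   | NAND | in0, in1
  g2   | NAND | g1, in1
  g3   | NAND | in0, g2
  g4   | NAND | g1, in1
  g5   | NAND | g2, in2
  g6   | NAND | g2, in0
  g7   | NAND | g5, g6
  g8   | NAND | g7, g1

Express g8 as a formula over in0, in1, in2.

((((in0 NAND in1) NAND in1) NAND in2) NAND (((in0 NAND in1) NAND in1) NAND in0)) NAND (in0 NAND in1)

g1 = in0 NAND in1
g2 = g1 NAND in1 = (in0 NAND in1) NAND in1
g5 = g2 NAND in2 = ((in0 NAND in1) NAND in1) NAND in2
g6 = g2 NAND in0 = ((in0 NAND in1) NAND in1) NAND in0
g7 = g5 NAND g6 = (((in0 NAND in1) NAND in1) NAND in2) NAND (((in0 NAND in1) NAND in1) NAND in0)
g8 = g7 NAND g1 = ((((in0 NAND in1) NAND in1) NAND in2) NAND (((in0 NAND in1) NAND in1) NAND in0)) NAND (in0 NAND in1)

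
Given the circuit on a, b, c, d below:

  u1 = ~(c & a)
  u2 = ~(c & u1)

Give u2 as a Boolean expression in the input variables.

u1 = ~(c & a)
u2 = ~(c & u1) = ~(c & (~(c & a)))

~(c & (~(c & a)))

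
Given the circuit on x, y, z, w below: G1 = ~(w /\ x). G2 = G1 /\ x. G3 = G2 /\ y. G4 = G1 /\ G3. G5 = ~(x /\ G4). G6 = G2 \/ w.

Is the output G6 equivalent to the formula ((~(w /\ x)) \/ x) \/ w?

No

G1 = ~(w /\ x)
G2 = G1 /\ x = (~(w /\ x)) /\ x
G6 = G2 \/ w = ((~(w /\ x)) /\ x) \/ w
At x=0, y=0, z=0, w=0: circuit gives 0, formula gives 1.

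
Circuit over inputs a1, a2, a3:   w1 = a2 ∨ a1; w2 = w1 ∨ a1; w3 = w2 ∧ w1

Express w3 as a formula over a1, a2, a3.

((a2 ∨ a1) ∨ a1) ∧ (a2 ∨ a1)

w1 = a2 ∨ a1
w2 = w1 ∨ a1 = (a2 ∨ a1) ∨ a1
w3 = w2 ∧ w1 = ((a2 ∨ a1) ∨ a1) ∧ (a2 ∨ a1)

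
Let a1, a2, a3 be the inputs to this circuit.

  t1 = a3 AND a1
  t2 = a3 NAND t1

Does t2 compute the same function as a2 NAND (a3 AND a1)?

No

t1 = a3 AND a1
t2 = a3 NAND t1 = a3 NAND (a3 AND a1)
At a1=1, a2=0, a3=1: circuit gives 0, formula gives 1.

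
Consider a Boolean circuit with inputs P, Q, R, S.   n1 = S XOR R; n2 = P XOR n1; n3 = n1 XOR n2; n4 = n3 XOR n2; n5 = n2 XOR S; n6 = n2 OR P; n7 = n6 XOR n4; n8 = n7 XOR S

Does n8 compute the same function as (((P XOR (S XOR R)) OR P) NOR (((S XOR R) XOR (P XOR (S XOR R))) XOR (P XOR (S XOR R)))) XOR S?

n1 = S XOR R
n2 = P XOR n1 = P XOR (S XOR R)
n3 = n1 XOR n2 = (S XOR R) XOR (P XOR (S XOR R))
n4 = n3 XOR n2 = ((S XOR R) XOR (P XOR (S XOR R))) XOR (P XOR (S XOR R))
n6 = n2 OR P = (P XOR (S XOR R)) OR P
n7 = n6 XOR n4 = ((P XOR (S XOR R)) OR P) XOR (((S XOR R) XOR (P XOR (S XOR R))) XOR (P XOR (S XOR R)))
n8 = n7 XOR S = (((P XOR (S XOR R)) OR P) XOR (((S XOR R) XOR (P XOR (S XOR R))) XOR (P XOR (S XOR R)))) XOR S
At P=0, Q=0, R=0, S=0: circuit gives 0, formula gives 1.

No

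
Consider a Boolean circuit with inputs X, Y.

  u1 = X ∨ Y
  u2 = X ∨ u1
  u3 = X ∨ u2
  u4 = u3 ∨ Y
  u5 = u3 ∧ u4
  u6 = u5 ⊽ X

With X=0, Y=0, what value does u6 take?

1

u1 = 0 ∨ 0 = 0
u2 = 0 ∨ 0 = 0
u3 = 0 ∨ 0 = 0
u4 = 0 ∨ 0 = 0
u5 = 0 ∧ 0 = 0
u6 = 0 ⊽ 0 = 1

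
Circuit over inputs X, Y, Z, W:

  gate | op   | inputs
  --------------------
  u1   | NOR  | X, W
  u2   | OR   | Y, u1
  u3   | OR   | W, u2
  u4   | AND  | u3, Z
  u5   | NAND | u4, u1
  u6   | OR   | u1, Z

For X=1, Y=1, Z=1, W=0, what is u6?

u1 = 1 NOR 0 = 0
u6 = 0 OR 1 = 1

1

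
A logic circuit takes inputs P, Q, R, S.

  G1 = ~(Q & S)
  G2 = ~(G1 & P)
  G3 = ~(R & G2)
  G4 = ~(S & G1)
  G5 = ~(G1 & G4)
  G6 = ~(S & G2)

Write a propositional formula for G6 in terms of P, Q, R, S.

~(S & (~((~(Q & S)) & P)))

G1 = ~(Q & S)
G2 = ~(G1 & P) = ~((~(Q & S)) & P)
G6 = ~(S & G2) = ~(S & (~((~(Q & S)) & P)))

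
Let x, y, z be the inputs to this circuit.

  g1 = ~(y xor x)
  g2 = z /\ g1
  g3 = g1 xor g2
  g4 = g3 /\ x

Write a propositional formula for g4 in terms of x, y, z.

((~(y xor x)) xor (z /\ (~(y xor x)))) /\ x

g1 = ~(y xor x)
g2 = z /\ g1 = z /\ (~(y xor x))
g3 = g1 xor g2 = (~(y xor x)) xor (z /\ (~(y xor x)))
g4 = g3 /\ x = ((~(y xor x)) xor (z /\ (~(y xor x)))) /\ x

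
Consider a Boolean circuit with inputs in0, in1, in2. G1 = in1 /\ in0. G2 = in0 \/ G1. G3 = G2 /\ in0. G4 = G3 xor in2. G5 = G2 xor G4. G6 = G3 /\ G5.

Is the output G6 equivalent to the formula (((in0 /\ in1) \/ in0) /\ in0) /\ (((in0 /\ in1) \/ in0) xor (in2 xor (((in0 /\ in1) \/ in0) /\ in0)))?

G1 = in1 /\ in0
G2 = in0 \/ G1 = in0 \/ (in1 /\ in0)
G3 = G2 /\ in0 = (in0 \/ (in1 /\ in0)) /\ in0
G4 = G3 xor in2 = ((in0 \/ (in1 /\ in0)) /\ in0) xor in2
G5 = G2 xor G4 = (in0 \/ (in1 /\ in0)) xor (((in0 \/ (in1 /\ in0)) /\ in0) xor in2)
G6 = G3 /\ G5 = ((in0 \/ (in1 /\ in0)) /\ in0) /\ ((in0 \/ (in1 /\ in0)) xor (((in0 \/ (in1 /\ in0)) /\ in0) xor in2))
At in0=0, in1=0, in2=0: circuit gives 0, formula gives 0.
At in0=1, in1=0, in2=1: circuit gives 1, formula gives 1.
Agrees on all 8 inputs.

Yes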